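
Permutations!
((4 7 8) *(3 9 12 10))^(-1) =((3 9 12 10)(4 7 8))^(-1) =(3 10 12 9)(4 8 7)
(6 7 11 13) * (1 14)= (1 14)(6 7 11 13)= [0, 14, 2, 3, 4, 5, 7, 11, 8, 9, 10, 13, 12, 6, 1]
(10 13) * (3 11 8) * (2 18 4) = (2 18 4)(3 11 8)(10 13) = [0, 1, 18, 11, 2, 5, 6, 7, 3, 9, 13, 8, 12, 10, 14, 15, 16, 17, 4]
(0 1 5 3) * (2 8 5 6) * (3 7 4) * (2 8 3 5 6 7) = (0 1 7 4 5 2 3)(6 8) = [1, 7, 3, 0, 5, 2, 8, 4, 6]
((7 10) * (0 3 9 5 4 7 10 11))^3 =((0 3 9 5 4 7 11))^3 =(0 5 11 9 7 3 4)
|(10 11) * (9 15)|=|(9 15)(10 11)|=2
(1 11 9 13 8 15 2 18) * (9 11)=(1 9 13 8 15 2 18)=[0, 9, 18, 3, 4, 5, 6, 7, 15, 13, 10, 11, 12, 8, 14, 2, 16, 17, 1]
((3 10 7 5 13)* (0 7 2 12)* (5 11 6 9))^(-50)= ((0 7 11 6 9 5 13 3 10 2 12))^(-50)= (0 5 12 9 2 6 10 11 3 7 13)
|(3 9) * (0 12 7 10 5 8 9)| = |(0 12 7 10 5 8 9 3)| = 8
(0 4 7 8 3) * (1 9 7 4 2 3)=[2, 9, 3, 0, 4, 5, 6, 8, 1, 7]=(0 2 3)(1 9 7 8)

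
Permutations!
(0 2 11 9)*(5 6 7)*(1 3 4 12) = [2, 3, 11, 4, 12, 6, 7, 5, 8, 0, 10, 9, 1] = (0 2 11 9)(1 3 4 12)(5 6 7)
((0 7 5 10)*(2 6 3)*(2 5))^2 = (0 2 3 10 7 6 5)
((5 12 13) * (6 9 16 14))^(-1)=(5 13 12)(6 14 16 9)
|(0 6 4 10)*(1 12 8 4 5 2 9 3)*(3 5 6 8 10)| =|(0 8 4 3 1 12 10)(2 9 5)| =21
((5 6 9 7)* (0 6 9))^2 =((0 6)(5 9 7))^2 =(5 7 9)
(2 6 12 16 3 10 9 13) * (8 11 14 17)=(2 6 12 16 3 10 9 13)(8 11 14 17)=[0, 1, 6, 10, 4, 5, 12, 7, 11, 13, 9, 14, 16, 2, 17, 15, 3, 8]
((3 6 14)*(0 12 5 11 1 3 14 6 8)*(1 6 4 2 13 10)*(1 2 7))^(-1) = ((14)(0 12 5 11 6 4 7 1 3 8)(2 13 10))^(-1) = (14)(0 8 3 1 7 4 6 11 5 12)(2 10 13)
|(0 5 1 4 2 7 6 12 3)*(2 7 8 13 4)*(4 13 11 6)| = 18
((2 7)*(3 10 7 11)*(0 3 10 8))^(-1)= (0 8 3)(2 7 10 11)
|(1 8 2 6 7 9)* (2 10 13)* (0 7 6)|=8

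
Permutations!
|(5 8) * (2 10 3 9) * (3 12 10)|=6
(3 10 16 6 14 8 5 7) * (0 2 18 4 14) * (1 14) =(0 2 18 4 1 14 8 5 7 3 10 16 6) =[2, 14, 18, 10, 1, 7, 0, 3, 5, 9, 16, 11, 12, 13, 8, 15, 6, 17, 4]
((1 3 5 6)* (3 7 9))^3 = (1 3)(5 7)(6 9)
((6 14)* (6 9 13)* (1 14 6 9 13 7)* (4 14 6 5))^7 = ((1 6 5 4 14 13 9 7))^7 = (1 7 9 13 14 4 5 6)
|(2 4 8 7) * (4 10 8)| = |(2 10 8 7)| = 4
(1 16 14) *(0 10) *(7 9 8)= [10, 16, 2, 3, 4, 5, 6, 9, 7, 8, 0, 11, 12, 13, 1, 15, 14]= (0 10)(1 16 14)(7 9 8)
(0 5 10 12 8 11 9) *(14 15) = (0 5 10 12 8 11 9)(14 15) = [5, 1, 2, 3, 4, 10, 6, 7, 11, 0, 12, 9, 8, 13, 15, 14]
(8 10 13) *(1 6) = (1 6)(8 10 13) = [0, 6, 2, 3, 4, 5, 1, 7, 10, 9, 13, 11, 12, 8]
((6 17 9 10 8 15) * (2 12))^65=(2 12)(6 15 8 10 9 17)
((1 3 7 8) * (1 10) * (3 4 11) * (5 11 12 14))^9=((1 4 12 14 5 11 3 7 8 10))^9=(1 10 8 7 3 11 5 14 12 4)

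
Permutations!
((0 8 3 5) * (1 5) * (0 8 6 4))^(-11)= ((0 6 4)(1 5 8 3))^(-11)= (0 6 4)(1 5 8 3)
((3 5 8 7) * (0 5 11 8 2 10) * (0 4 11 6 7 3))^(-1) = (0 7 6 3 8 11 4 10 2 5)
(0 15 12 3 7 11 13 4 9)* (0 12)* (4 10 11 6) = (0 15)(3 7 6 4 9 12)(10 11 13) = [15, 1, 2, 7, 9, 5, 4, 6, 8, 12, 11, 13, 3, 10, 14, 0]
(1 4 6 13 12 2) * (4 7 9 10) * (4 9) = (1 7 4 6 13 12 2)(9 10) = [0, 7, 1, 3, 6, 5, 13, 4, 8, 10, 9, 11, 2, 12]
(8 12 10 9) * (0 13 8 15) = [13, 1, 2, 3, 4, 5, 6, 7, 12, 15, 9, 11, 10, 8, 14, 0] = (0 13 8 12 10 9 15)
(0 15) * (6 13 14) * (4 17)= (0 15)(4 17)(6 13 14)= [15, 1, 2, 3, 17, 5, 13, 7, 8, 9, 10, 11, 12, 14, 6, 0, 16, 4]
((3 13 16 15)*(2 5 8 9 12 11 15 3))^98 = (3 16 13)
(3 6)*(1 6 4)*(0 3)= [3, 6, 2, 4, 1, 5, 0]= (0 3 4 1 6)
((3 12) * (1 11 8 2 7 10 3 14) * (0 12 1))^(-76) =(0 14 12)(1 11 8 2 7 10 3)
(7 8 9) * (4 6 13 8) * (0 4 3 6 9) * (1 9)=[4, 9, 2, 6, 1, 5, 13, 3, 0, 7, 10, 11, 12, 8]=(0 4 1 9 7 3 6 13 8)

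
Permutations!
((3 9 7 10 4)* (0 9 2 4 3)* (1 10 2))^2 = (0 7 4 9 2)(1 3 10)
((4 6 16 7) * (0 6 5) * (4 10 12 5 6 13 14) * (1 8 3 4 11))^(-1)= (0 5 12 10 7 16 6 4 3 8 1 11 14 13)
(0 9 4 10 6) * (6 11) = (0 9 4 10 11 6) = [9, 1, 2, 3, 10, 5, 0, 7, 8, 4, 11, 6]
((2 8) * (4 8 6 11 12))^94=(2 4 11)(6 8 12)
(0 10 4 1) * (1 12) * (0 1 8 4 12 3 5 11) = [10, 1, 2, 5, 3, 11, 6, 7, 4, 9, 12, 0, 8] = (0 10 12 8 4 3 5 11)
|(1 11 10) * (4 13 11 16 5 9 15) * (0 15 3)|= |(0 15 4 13 11 10 1 16 5 9 3)|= 11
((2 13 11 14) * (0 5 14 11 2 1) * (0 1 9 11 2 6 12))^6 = (0 13 9)(2 14 12)(5 6 11)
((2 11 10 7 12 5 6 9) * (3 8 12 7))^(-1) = (2 9 6 5 12 8 3 10 11)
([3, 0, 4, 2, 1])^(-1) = [1, 4, 3, 0, 2]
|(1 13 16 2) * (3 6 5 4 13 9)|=9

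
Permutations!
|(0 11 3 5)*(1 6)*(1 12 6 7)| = |(0 11 3 5)(1 7)(6 12)| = 4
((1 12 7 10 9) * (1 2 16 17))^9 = (1 12 7 10 9 2 16 17)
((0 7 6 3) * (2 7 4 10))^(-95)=((0 4 10 2 7 6 3))^(-95)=(0 2 3 10 6 4 7)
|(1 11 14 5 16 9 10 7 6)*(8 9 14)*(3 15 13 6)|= 30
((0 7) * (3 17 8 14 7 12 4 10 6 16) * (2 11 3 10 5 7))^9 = (0 7 5 4 12)(2 17)(3 14)(8 11)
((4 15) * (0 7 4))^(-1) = (0 15 4 7)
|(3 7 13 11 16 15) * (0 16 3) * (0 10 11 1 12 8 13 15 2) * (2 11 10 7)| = |(0 16 11 3 2)(1 12 8 13)(7 15)| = 20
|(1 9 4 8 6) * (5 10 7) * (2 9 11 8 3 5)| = |(1 11 8 6)(2 9 4 3 5 10 7)| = 28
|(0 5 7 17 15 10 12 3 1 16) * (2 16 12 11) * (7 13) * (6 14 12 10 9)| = |(0 5 13 7 17 15 9 6 14 12 3 1 10 11 2 16)| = 16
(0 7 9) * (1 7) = (0 1 7 9) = [1, 7, 2, 3, 4, 5, 6, 9, 8, 0]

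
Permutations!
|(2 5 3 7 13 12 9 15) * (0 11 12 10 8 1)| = 13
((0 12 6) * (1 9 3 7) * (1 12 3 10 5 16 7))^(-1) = ((0 3 1 9 10 5 16 7 12 6))^(-1) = (0 6 12 7 16 5 10 9 1 3)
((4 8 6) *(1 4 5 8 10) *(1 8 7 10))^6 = (5 7 10 8 6)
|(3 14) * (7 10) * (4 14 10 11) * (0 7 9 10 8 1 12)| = |(0 7 11 4 14 3 8 1 12)(9 10)| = 18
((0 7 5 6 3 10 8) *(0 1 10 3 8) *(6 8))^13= (0 7 5 8 1 10)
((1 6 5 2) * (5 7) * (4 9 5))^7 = ((1 6 7 4 9 5 2))^7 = (9)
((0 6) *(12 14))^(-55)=(0 6)(12 14)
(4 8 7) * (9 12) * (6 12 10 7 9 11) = (4 8 9 10 7)(6 12 11) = [0, 1, 2, 3, 8, 5, 12, 4, 9, 10, 7, 6, 11]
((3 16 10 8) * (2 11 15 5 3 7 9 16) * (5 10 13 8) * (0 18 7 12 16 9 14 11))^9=((0 18 7 14 11 15 10 5 3 2)(8 12 16 13))^9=(0 2 3 5 10 15 11 14 7 18)(8 12 16 13)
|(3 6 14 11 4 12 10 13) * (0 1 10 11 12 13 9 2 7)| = 42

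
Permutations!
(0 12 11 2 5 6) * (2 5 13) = (0 12 11 5 6)(2 13) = [12, 1, 13, 3, 4, 6, 0, 7, 8, 9, 10, 5, 11, 2]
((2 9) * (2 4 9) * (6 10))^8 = (10)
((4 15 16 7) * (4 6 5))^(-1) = ((4 15 16 7 6 5))^(-1) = (4 5 6 7 16 15)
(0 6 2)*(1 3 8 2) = (0 6 1 3 8 2) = [6, 3, 0, 8, 4, 5, 1, 7, 2]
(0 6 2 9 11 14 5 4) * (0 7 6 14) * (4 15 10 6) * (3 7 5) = (0 14 3 7 4 5 15 10 6 2 9 11) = [14, 1, 9, 7, 5, 15, 2, 4, 8, 11, 6, 0, 12, 13, 3, 10]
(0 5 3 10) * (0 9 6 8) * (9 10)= (10)(0 5 3 9 6 8)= [5, 1, 2, 9, 4, 3, 8, 7, 0, 6, 10]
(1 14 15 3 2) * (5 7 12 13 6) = [0, 14, 1, 2, 4, 7, 5, 12, 8, 9, 10, 11, 13, 6, 15, 3] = (1 14 15 3 2)(5 7 12 13 6)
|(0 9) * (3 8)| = 2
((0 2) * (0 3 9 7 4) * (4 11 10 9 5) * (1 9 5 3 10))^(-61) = (0 4 5 10 2)(1 11 7 9) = ((0 2 10 5 4)(1 9 7 11))^(-61)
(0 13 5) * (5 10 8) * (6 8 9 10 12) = (0 13 12 6 8 5)(9 10) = [13, 1, 2, 3, 4, 0, 8, 7, 5, 10, 9, 11, 6, 12]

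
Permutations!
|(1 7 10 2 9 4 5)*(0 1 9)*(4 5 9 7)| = 8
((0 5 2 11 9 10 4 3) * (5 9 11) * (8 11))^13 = (0 4 9 3 10)(2 5)(8 11)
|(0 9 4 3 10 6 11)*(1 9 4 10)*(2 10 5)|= |(0 4 3 1 9 5 2 10 6 11)|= 10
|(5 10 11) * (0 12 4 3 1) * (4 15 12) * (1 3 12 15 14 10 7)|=|(15)(0 4 12 14 10 11 5 7 1)|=9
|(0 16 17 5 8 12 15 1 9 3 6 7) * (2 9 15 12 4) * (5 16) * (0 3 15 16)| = |(0 5 8 4 2 9 15 1 16 17)(3 6 7)| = 30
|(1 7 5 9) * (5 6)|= |(1 7 6 5 9)|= 5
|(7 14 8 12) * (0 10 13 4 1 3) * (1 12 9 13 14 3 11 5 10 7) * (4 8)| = 21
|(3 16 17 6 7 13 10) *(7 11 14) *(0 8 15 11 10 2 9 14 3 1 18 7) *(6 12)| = |(0 8 15 11 3 16 17 12 6 10 1 18 7 13 2 9 14)| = 17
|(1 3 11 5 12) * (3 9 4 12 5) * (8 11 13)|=4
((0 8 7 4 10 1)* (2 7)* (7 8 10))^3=((0 10 1)(2 8)(4 7))^3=(10)(2 8)(4 7)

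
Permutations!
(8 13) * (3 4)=(3 4)(8 13)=[0, 1, 2, 4, 3, 5, 6, 7, 13, 9, 10, 11, 12, 8]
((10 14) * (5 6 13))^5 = (5 13 6)(10 14)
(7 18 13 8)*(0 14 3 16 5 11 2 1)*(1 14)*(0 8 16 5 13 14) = (0 1 8 7 18 14 3 5 11 2)(13 16) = [1, 8, 0, 5, 4, 11, 6, 18, 7, 9, 10, 2, 12, 16, 3, 15, 13, 17, 14]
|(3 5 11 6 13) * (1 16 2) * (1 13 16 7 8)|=|(1 7 8)(2 13 3 5 11 6 16)|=21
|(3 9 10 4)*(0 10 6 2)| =7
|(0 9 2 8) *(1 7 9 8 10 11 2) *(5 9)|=12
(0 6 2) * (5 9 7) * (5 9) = (0 6 2)(7 9) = [6, 1, 0, 3, 4, 5, 2, 9, 8, 7]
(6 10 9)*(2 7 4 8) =(2 7 4 8)(6 10 9) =[0, 1, 7, 3, 8, 5, 10, 4, 2, 6, 9]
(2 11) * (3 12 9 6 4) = (2 11)(3 12 9 6 4) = [0, 1, 11, 12, 3, 5, 4, 7, 8, 6, 10, 2, 9]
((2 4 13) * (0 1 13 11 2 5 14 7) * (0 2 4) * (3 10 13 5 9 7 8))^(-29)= ((0 1 5 14 8 3 10 13 9 7 2)(4 11))^(-29)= (0 8 9 1 3 7 5 10 2 14 13)(4 11)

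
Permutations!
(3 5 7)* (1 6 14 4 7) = (1 6 14 4 7 3 5) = [0, 6, 2, 5, 7, 1, 14, 3, 8, 9, 10, 11, 12, 13, 4]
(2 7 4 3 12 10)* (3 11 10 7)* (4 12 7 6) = [0, 1, 3, 7, 11, 5, 4, 12, 8, 9, 2, 10, 6] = (2 3 7 12 6 4 11 10)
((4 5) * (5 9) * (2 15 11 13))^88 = (15)(4 9 5)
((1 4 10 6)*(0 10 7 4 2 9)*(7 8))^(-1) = ((0 10 6 1 2 9)(4 8 7))^(-1) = (0 9 2 1 6 10)(4 7 8)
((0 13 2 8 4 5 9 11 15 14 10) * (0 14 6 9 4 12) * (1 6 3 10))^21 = (0 13 2 8 12)(1 3 9 14 15 6 10 11)(4 5)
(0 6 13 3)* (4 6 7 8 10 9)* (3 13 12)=(13)(0 7 8 10 9 4 6 12 3)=[7, 1, 2, 0, 6, 5, 12, 8, 10, 4, 9, 11, 3, 13]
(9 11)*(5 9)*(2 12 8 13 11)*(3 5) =(2 12 8 13 11 3 5 9) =[0, 1, 12, 5, 4, 9, 6, 7, 13, 2, 10, 3, 8, 11]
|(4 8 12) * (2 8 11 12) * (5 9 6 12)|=6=|(2 8)(4 11 5 9 6 12)|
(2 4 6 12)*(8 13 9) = (2 4 6 12)(8 13 9) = [0, 1, 4, 3, 6, 5, 12, 7, 13, 8, 10, 11, 2, 9]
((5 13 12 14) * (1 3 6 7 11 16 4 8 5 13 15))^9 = (1 15 5 8 4 16 11 7 6 3)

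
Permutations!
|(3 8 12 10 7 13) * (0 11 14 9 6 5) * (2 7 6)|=|(0 11 14 9 2 7 13 3 8 12 10 6 5)|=13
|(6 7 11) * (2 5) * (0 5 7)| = |(0 5 2 7 11 6)| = 6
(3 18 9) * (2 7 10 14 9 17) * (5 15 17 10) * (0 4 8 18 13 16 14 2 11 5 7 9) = (0 4 8 18 10 2 9 3 13 16 14)(5 15 17 11) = [4, 1, 9, 13, 8, 15, 6, 7, 18, 3, 2, 5, 12, 16, 0, 17, 14, 11, 10]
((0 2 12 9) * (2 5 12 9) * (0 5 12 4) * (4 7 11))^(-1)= ((0 12 2 9 5 7 11 4))^(-1)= (0 4 11 7 5 9 2 12)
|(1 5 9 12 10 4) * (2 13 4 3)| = 9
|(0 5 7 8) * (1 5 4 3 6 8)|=15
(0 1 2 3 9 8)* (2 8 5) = [1, 8, 3, 9, 4, 2, 6, 7, 0, 5] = (0 1 8)(2 3 9 5)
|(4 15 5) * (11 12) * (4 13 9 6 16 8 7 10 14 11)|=13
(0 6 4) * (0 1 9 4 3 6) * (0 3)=(0 3 6)(1 9 4)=[3, 9, 2, 6, 1, 5, 0, 7, 8, 4]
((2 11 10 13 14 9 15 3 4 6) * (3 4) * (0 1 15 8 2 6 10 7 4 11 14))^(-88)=(15)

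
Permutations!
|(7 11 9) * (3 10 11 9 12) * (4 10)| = |(3 4 10 11 12)(7 9)| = 10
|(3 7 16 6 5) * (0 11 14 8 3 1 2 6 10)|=8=|(0 11 14 8 3 7 16 10)(1 2 6 5)|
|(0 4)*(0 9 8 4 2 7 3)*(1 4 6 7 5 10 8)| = |(0 2 5 10 8 6 7 3)(1 4 9)| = 24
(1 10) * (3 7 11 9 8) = (1 10)(3 7 11 9 8) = [0, 10, 2, 7, 4, 5, 6, 11, 3, 8, 1, 9]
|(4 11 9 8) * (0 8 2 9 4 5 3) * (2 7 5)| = 14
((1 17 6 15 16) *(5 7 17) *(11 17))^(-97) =(1 16 15 6 17 11 7 5)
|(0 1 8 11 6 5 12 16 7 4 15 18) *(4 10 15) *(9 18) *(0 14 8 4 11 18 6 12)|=|(0 1 4 11 12 16 7 10 15 9 6 5)(8 18 14)|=12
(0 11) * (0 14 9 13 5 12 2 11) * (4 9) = (2 11 14 4 9 13 5 12) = [0, 1, 11, 3, 9, 12, 6, 7, 8, 13, 10, 14, 2, 5, 4]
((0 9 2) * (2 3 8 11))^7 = (0 9 3 8 11 2)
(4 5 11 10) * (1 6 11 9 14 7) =(1 6 11 10 4 5 9 14 7) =[0, 6, 2, 3, 5, 9, 11, 1, 8, 14, 4, 10, 12, 13, 7]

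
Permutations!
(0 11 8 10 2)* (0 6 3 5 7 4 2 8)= (0 11)(2 6 3 5 7 4)(8 10)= [11, 1, 6, 5, 2, 7, 3, 4, 10, 9, 8, 0]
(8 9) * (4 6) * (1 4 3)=(1 4 6 3)(8 9)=[0, 4, 2, 1, 6, 5, 3, 7, 9, 8]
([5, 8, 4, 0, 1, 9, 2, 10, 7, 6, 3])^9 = [10, 2, 9, 7, 6, 3, 5, 1, 4, 0, 8]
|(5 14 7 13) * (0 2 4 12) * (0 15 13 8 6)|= |(0 2 4 12 15 13 5 14 7 8 6)|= 11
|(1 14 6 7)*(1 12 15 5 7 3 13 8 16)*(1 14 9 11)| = 12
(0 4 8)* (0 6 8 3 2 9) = (0 4 3 2 9)(6 8) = [4, 1, 9, 2, 3, 5, 8, 7, 6, 0]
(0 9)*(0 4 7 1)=(0 9 4 7 1)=[9, 0, 2, 3, 7, 5, 6, 1, 8, 4]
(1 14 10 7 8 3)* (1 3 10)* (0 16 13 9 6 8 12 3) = (0 16 13 9 6 8 10 7 12 3)(1 14) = [16, 14, 2, 0, 4, 5, 8, 12, 10, 6, 7, 11, 3, 9, 1, 15, 13]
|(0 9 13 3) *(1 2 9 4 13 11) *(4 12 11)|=|(0 12 11 1 2 9 4 13 3)|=9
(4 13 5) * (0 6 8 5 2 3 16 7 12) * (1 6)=(0 1 6 8 5 4 13 2 3 16 7 12)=[1, 6, 3, 16, 13, 4, 8, 12, 5, 9, 10, 11, 0, 2, 14, 15, 7]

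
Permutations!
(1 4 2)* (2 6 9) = (1 4 6 9 2) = [0, 4, 1, 3, 6, 5, 9, 7, 8, 2]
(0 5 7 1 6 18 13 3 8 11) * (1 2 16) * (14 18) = (0 5 7 2 16 1 6 14 18 13 3 8 11) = [5, 6, 16, 8, 4, 7, 14, 2, 11, 9, 10, 0, 12, 3, 18, 15, 1, 17, 13]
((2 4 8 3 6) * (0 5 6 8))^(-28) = ((0 5 6 2 4)(3 8))^(-28) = (8)(0 6 4 5 2)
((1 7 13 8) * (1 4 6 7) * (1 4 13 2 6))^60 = (13)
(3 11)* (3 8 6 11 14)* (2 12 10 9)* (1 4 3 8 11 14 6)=(1 4 3 6 14 8)(2 12 10 9)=[0, 4, 12, 6, 3, 5, 14, 7, 1, 2, 9, 11, 10, 13, 8]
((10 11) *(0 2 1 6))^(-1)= ((0 2 1 6)(10 11))^(-1)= (0 6 1 2)(10 11)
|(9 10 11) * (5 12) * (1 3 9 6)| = 6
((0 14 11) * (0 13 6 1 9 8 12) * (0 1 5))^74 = (0 11 6)(1 8)(5 14 13)(9 12)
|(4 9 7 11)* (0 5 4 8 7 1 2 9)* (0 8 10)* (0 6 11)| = 15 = |(0 5 4 8 7)(1 2 9)(6 11 10)|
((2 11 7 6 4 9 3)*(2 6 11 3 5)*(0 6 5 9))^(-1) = ((0 6 4)(2 3 5)(7 11))^(-1) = (0 4 6)(2 5 3)(7 11)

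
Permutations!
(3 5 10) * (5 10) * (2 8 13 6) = (2 8 13 6)(3 10) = [0, 1, 8, 10, 4, 5, 2, 7, 13, 9, 3, 11, 12, 6]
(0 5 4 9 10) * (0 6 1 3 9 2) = (0 5 4 2)(1 3 9 10 6) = [5, 3, 0, 9, 2, 4, 1, 7, 8, 10, 6]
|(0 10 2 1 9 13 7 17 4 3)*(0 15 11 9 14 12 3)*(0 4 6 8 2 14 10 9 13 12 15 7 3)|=|(0 9 12)(1 10 14 15 11 13 3 7 17 6 8 2)|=12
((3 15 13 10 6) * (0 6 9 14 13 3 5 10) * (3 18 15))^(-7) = ((0 6 5 10 9 14 13)(15 18))^(-7) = (15 18)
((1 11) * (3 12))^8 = (12)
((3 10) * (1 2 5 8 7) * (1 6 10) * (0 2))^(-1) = (0 1 3 10 6 7 8 5 2)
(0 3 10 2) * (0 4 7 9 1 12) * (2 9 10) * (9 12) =(0 3 2 4 7 10 12)(1 9) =[3, 9, 4, 2, 7, 5, 6, 10, 8, 1, 12, 11, 0]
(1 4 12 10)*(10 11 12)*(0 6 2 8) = [6, 4, 8, 3, 10, 5, 2, 7, 0, 9, 1, 12, 11] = (0 6 2 8)(1 4 10)(11 12)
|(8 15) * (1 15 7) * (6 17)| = |(1 15 8 7)(6 17)| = 4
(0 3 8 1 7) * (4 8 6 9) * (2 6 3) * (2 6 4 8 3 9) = (0 6 2 4 3 9 8 1 7) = [6, 7, 4, 9, 3, 5, 2, 0, 1, 8]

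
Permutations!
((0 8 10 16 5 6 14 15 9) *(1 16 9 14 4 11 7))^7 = ((0 8 10 9)(1 16 5 6 4 11 7)(14 15))^7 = (16)(0 9 10 8)(14 15)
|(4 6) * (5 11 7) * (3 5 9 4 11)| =10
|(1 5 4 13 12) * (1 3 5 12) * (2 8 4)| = |(1 12 3 5 2 8 4 13)| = 8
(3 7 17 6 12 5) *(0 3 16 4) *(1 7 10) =(0 3 10 1 7 17 6 12 5 16 4) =[3, 7, 2, 10, 0, 16, 12, 17, 8, 9, 1, 11, 5, 13, 14, 15, 4, 6]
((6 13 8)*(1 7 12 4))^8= (6 8 13)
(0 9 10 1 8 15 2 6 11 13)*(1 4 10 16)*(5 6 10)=[9, 8, 10, 3, 5, 6, 11, 7, 15, 16, 4, 13, 12, 0, 14, 2, 1]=(0 9 16 1 8 15 2 10 4 5 6 11 13)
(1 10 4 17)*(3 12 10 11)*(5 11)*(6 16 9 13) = (1 5 11 3 12 10 4 17)(6 16 9 13) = [0, 5, 2, 12, 17, 11, 16, 7, 8, 13, 4, 3, 10, 6, 14, 15, 9, 1]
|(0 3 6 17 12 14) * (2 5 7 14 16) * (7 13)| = |(0 3 6 17 12 16 2 5 13 7 14)| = 11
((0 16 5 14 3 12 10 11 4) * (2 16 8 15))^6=(0 14)(2 10)(3 8)(4 5)(11 16)(12 15)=((0 8 15 2 16 5 14 3 12 10 11 4))^6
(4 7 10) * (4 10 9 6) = (10)(4 7 9 6) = [0, 1, 2, 3, 7, 5, 4, 9, 8, 6, 10]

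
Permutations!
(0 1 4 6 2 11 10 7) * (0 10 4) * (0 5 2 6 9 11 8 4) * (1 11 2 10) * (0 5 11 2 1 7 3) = (0 2 8 4 9 1 11 5 10 3) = [2, 11, 8, 0, 9, 10, 6, 7, 4, 1, 3, 5]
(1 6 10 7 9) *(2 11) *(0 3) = (0 3)(1 6 10 7 9)(2 11) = [3, 6, 11, 0, 4, 5, 10, 9, 8, 1, 7, 2]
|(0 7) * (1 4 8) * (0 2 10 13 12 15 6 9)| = 9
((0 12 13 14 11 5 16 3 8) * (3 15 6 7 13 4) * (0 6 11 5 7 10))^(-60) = (0 3 10 4 6 12 8)(5 11 14 15 13 16 7) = ((0 12 4 3 8 6 10)(5 16 15 11 7 13 14))^(-60)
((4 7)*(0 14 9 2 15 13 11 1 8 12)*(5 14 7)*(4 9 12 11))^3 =(0 2 4 12 9 13 14 7 15 5)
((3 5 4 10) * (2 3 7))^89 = (2 7 10 4 5 3)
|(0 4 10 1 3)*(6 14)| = 10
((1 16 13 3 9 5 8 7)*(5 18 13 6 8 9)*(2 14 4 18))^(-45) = (2 18 5 14 13 9 4 3)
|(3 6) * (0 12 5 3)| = 5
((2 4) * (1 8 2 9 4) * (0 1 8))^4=((0 1)(2 8)(4 9))^4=(9)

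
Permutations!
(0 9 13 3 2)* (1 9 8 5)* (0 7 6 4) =(0 8 5 1 9 13 3 2 7 6 4) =[8, 9, 7, 2, 0, 1, 4, 6, 5, 13, 10, 11, 12, 3]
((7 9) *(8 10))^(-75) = (7 9)(8 10)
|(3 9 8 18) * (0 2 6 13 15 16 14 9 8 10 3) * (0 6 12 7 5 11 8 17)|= |(0 2 12 7 5 11 8 18 6 13 15 16 14 9 10 3 17)|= 17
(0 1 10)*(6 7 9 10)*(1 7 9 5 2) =(0 7 5 2 1 6 9 10) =[7, 6, 1, 3, 4, 2, 9, 5, 8, 10, 0]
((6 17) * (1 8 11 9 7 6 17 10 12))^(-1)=((17)(1 8 11 9 7 6 10 12))^(-1)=(17)(1 12 10 6 7 9 11 8)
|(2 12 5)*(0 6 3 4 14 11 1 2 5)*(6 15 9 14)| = |(0 15 9 14 11 1 2 12)(3 4 6)| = 24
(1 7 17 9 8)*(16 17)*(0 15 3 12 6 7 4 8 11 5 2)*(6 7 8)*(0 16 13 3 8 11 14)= (0 15 8 1 4 6 11 5 2 16 17 9 14)(3 12 7 13)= [15, 4, 16, 12, 6, 2, 11, 13, 1, 14, 10, 5, 7, 3, 0, 8, 17, 9]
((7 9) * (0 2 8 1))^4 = (9)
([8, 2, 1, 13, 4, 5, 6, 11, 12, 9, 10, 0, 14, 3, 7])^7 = (0 8 12 14 7 11)(1 2)(3 13)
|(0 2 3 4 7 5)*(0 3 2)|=4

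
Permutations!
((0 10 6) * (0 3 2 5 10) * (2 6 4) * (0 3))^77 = (0 6 3)(2 5 10 4)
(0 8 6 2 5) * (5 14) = (0 8 6 2 14 5) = [8, 1, 14, 3, 4, 0, 2, 7, 6, 9, 10, 11, 12, 13, 5]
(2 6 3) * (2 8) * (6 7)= [0, 1, 7, 8, 4, 5, 3, 6, 2]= (2 7 6 3 8)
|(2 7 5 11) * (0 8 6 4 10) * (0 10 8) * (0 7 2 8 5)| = |(0 7)(4 5 11 8 6)| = 10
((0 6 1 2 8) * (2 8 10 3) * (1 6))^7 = ((0 1 8)(2 10 3))^7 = (0 1 8)(2 10 3)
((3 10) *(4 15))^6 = (15)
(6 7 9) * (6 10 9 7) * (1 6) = (1 6)(9 10) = [0, 6, 2, 3, 4, 5, 1, 7, 8, 10, 9]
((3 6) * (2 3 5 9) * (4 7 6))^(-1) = (2 9 5 6 7 4 3)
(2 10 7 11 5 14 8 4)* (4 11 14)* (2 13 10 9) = (2 9)(4 13 10 7 14 8 11 5) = [0, 1, 9, 3, 13, 4, 6, 14, 11, 2, 7, 5, 12, 10, 8]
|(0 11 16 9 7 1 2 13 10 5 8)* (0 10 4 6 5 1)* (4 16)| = 13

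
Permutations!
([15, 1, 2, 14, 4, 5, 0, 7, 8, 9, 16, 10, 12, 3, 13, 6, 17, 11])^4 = [15, 1, 2, 14, 4, 5, 0, 7, 8, 9, 10, 11, 12, 3, 13, 6, 16, 17]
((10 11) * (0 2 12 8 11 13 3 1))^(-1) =(0 1 3 13 10 11 8 12 2)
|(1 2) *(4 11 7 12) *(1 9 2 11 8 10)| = 14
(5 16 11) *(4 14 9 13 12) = (4 14 9 13 12)(5 16 11) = [0, 1, 2, 3, 14, 16, 6, 7, 8, 13, 10, 5, 4, 12, 9, 15, 11]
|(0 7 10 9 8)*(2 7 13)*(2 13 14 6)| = 8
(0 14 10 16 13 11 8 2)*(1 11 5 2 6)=(0 14 10 16 13 5 2)(1 11 8 6)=[14, 11, 0, 3, 4, 2, 1, 7, 6, 9, 16, 8, 12, 5, 10, 15, 13]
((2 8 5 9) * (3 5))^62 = (2 3 9 8 5)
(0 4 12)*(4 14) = [14, 1, 2, 3, 12, 5, 6, 7, 8, 9, 10, 11, 0, 13, 4] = (0 14 4 12)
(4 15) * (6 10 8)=(4 15)(6 10 8)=[0, 1, 2, 3, 15, 5, 10, 7, 6, 9, 8, 11, 12, 13, 14, 4]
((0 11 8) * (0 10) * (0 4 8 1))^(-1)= ((0 11 1)(4 8 10))^(-1)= (0 1 11)(4 10 8)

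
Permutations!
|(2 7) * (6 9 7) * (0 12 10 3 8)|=20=|(0 12 10 3 8)(2 6 9 7)|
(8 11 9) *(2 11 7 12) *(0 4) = [4, 1, 11, 3, 0, 5, 6, 12, 7, 8, 10, 9, 2] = (0 4)(2 11 9 8 7 12)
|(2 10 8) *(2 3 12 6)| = |(2 10 8 3 12 6)| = 6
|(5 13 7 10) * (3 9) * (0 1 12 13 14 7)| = 4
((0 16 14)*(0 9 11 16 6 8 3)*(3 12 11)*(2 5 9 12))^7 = (11 12 14 16)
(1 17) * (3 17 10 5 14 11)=[0, 10, 2, 17, 4, 14, 6, 7, 8, 9, 5, 3, 12, 13, 11, 15, 16, 1]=(1 10 5 14 11 3 17)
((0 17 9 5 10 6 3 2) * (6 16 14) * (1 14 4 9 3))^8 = ((0 17 3 2)(1 14 6)(4 9 5 10 16))^8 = (17)(1 6 14)(4 10 9 16 5)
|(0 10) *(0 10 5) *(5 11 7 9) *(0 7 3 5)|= |(0 11 3 5 7 9)|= 6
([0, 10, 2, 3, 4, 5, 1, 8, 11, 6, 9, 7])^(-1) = (1 6 9 10)(7 11 8)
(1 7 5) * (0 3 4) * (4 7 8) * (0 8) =[3, 0, 2, 7, 8, 1, 6, 5, 4] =(0 3 7 5 1)(4 8)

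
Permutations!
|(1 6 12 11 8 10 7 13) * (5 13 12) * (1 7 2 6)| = |(2 6 5 13 7 12 11 8 10)| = 9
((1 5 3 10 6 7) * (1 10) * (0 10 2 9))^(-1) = ((0 10 6 7 2 9)(1 5 3))^(-1) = (0 9 2 7 6 10)(1 3 5)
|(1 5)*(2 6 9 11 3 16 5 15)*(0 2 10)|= |(0 2 6 9 11 3 16 5 1 15 10)|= 11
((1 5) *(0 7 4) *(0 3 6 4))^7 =((0 7)(1 5)(3 6 4))^7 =(0 7)(1 5)(3 6 4)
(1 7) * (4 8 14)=(1 7)(4 8 14)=[0, 7, 2, 3, 8, 5, 6, 1, 14, 9, 10, 11, 12, 13, 4]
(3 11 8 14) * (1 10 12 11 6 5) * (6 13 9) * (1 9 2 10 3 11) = (1 3 13 2 10 12)(5 9 6)(8 14 11) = [0, 3, 10, 13, 4, 9, 5, 7, 14, 6, 12, 8, 1, 2, 11]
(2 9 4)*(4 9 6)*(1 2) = (9)(1 2 6 4) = [0, 2, 6, 3, 1, 5, 4, 7, 8, 9]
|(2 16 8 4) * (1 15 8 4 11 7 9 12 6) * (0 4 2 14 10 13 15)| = 26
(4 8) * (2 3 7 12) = [0, 1, 3, 7, 8, 5, 6, 12, 4, 9, 10, 11, 2] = (2 3 7 12)(4 8)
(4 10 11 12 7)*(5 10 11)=(4 11 12 7)(5 10)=[0, 1, 2, 3, 11, 10, 6, 4, 8, 9, 5, 12, 7]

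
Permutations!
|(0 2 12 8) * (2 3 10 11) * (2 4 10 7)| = |(0 3 7 2 12 8)(4 10 11)| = 6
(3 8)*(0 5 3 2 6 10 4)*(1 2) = [5, 2, 6, 8, 0, 3, 10, 7, 1, 9, 4] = (0 5 3 8 1 2 6 10 4)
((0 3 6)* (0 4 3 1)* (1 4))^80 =((0 4 3 6 1))^80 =(6)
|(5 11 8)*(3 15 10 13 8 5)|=10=|(3 15 10 13 8)(5 11)|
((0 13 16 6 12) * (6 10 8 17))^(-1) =((0 13 16 10 8 17 6 12))^(-1) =(0 12 6 17 8 10 16 13)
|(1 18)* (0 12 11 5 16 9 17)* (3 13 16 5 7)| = 18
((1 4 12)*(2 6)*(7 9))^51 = ((1 4 12)(2 6)(7 9))^51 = (12)(2 6)(7 9)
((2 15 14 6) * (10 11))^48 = (15)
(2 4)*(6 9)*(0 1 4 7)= [1, 4, 7, 3, 2, 5, 9, 0, 8, 6]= (0 1 4 2 7)(6 9)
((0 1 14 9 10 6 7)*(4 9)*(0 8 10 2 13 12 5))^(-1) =((0 1 14 4 9 2 13 12 5)(6 7 8 10))^(-1) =(0 5 12 13 2 9 4 14 1)(6 10 8 7)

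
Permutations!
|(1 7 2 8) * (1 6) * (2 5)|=6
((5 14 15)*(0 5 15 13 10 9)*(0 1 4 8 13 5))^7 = (15)(1 4 8 13 10 9)(5 14)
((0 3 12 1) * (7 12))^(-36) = (0 1 12 7 3)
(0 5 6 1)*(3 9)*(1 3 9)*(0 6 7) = (9)(0 5 7)(1 6 3) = [5, 6, 2, 1, 4, 7, 3, 0, 8, 9]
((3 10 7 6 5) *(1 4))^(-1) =((1 4)(3 10 7 6 5))^(-1) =(1 4)(3 5 6 7 10)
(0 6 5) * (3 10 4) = [6, 1, 2, 10, 3, 0, 5, 7, 8, 9, 4] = (0 6 5)(3 10 4)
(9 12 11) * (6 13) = (6 13)(9 12 11) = [0, 1, 2, 3, 4, 5, 13, 7, 8, 12, 10, 9, 11, 6]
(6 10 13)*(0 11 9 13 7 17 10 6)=(0 11 9 13)(7 17 10)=[11, 1, 2, 3, 4, 5, 6, 17, 8, 13, 7, 9, 12, 0, 14, 15, 16, 10]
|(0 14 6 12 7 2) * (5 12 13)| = |(0 14 6 13 5 12 7 2)| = 8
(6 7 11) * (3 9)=(3 9)(6 7 11)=[0, 1, 2, 9, 4, 5, 7, 11, 8, 3, 10, 6]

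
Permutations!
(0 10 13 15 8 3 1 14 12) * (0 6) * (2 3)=(0 10 13 15 8 2 3 1 14 12 6)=[10, 14, 3, 1, 4, 5, 0, 7, 2, 9, 13, 11, 6, 15, 12, 8]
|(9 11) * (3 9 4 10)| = 5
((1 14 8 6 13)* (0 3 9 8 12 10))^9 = ((0 3 9 8 6 13 1 14 12 10))^9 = (0 10 12 14 1 13 6 8 9 3)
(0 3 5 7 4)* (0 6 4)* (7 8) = (0 3 5 8 7)(4 6) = [3, 1, 2, 5, 6, 8, 4, 0, 7]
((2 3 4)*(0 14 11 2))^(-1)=(0 4 3 2 11 14)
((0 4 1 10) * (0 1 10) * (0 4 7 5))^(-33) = (10)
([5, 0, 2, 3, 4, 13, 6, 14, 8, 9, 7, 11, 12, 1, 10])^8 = [0, 1, 2, 3, 4, 5, 6, 10, 8, 9, 14, 11, 12, 13, 7]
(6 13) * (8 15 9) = (6 13)(8 15 9) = [0, 1, 2, 3, 4, 5, 13, 7, 15, 8, 10, 11, 12, 6, 14, 9]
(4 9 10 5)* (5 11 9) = (4 5)(9 10 11) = [0, 1, 2, 3, 5, 4, 6, 7, 8, 10, 11, 9]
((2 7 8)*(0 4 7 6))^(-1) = (0 6 2 8 7 4)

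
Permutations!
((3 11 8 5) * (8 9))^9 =((3 11 9 8 5))^9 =(3 5 8 9 11)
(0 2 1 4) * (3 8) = [2, 4, 1, 8, 0, 5, 6, 7, 3] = (0 2 1 4)(3 8)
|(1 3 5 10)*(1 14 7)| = |(1 3 5 10 14 7)| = 6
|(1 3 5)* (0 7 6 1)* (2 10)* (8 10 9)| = 12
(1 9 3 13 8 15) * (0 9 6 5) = (0 9 3 13 8 15 1 6 5) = [9, 6, 2, 13, 4, 0, 5, 7, 15, 3, 10, 11, 12, 8, 14, 1]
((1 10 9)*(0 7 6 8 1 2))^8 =((0 7 6 8 1 10 9 2))^8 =(10)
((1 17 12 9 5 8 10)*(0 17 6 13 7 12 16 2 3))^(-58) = (0 16 3 17 2)(1 9 6 5 13 8 7 10 12)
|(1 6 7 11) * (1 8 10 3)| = |(1 6 7 11 8 10 3)| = 7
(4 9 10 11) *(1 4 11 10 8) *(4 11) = [0, 11, 2, 3, 9, 5, 6, 7, 1, 8, 10, 4] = (1 11 4 9 8)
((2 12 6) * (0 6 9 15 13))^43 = ((0 6 2 12 9 15 13))^43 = (0 6 2 12 9 15 13)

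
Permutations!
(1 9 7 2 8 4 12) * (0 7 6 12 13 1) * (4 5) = [7, 9, 8, 3, 13, 4, 12, 2, 5, 6, 10, 11, 0, 1] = (0 7 2 8 5 4 13 1 9 6 12)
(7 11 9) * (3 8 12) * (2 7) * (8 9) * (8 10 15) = [0, 1, 7, 9, 4, 5, 6, 11, 12, 2, 15, 10, 3, 13, 14, 8] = (2 7 11 10 15 8 12 3 9)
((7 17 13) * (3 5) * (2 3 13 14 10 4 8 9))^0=(17)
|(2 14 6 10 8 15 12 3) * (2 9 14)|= 8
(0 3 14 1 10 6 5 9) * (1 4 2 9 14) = (0 3 1 10 6 5 14 4 2 9) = [3, 10, 9, 1, 2, 14, 5, 7, 8, 0, 6, 11, 12, 13, 4]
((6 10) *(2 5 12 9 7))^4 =(2 7 9 12 5)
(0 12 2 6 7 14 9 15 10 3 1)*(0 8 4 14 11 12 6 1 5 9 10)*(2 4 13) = [6, 8, 1, 5, 14, 9, 7, 11, 13, 15, 3, 12, 4, 2, 10, 0] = (0 6 7 11 12 4 14 10 3 5 9 15)(1 8 13 2)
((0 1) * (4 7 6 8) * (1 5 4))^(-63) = ((0 5 4 7 6 8 1))^(-63) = (8)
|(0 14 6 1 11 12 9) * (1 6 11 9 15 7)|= |(0 14 11 12 15 7 1 9)|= 8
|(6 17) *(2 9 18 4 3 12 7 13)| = 8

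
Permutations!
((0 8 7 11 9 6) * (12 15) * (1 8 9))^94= (15)(0 9 6)(1 7)(8 11)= ((0 9 6)(1 8 7 11)(12 15))^94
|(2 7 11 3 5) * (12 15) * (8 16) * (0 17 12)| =|(0 17 12 15)(2 7 11 3 5)(8 16)| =20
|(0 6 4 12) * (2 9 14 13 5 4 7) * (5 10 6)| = |(0 5 4 12)(2 9 14 13 10 6 7)| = 28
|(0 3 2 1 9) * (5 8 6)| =15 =|(0 3 2 1 9)(5 8 6)|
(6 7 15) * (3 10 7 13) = [0, 1, 2, 10, 4, 5, 13, 15, 8, 9, 7, 11, 12, 3, 14, 6] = (3 10 7 15 6 13)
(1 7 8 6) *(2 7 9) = (1 9 2 7 8 6) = [0, 9, 7, 3, 4, 5, 1, 8, 6, 2]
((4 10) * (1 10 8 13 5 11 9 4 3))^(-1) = (1 3 10)(4 9 11 5 13 8)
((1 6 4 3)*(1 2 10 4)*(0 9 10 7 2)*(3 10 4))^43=(0 10 9 3 4)(1 6)(2 7)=((0 9 4 10 3)(1 6)(2 7))^43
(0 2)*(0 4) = [2, 1, 4, 3, 0] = (0 2 4)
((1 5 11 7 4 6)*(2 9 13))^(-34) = (1 11 4)(2 13 9)(5 7 6)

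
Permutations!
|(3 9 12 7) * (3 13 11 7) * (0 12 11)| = 7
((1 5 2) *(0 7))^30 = (7)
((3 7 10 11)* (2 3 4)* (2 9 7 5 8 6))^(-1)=(2 6 8 5 3)(4 11 10 7 9)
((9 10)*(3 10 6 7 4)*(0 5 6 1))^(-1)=(0 1 9 10 3 4 7 6 5)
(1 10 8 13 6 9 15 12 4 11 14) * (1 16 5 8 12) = (1 10 12 4 11 14 16 5 8 13 6 9 15) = [0, 10, 2, 3, 11, 8, 9, 7, 13, 15, 12, 14, 4, 6, 16, 1, 5]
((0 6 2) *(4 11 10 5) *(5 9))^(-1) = ((0 6 2)(4 11 10 9 5))^(-1) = (0 2 6)(4 5 9 10 11)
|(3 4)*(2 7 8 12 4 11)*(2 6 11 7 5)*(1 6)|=|(1 6 11)(2 5)(3 7 8 12 4)|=30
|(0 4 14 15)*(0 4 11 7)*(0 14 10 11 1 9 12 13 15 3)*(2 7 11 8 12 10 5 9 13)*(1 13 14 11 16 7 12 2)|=39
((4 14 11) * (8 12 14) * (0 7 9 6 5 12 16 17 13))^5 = (0 12 16 9 11 13 5 8 7 14 17 6 4)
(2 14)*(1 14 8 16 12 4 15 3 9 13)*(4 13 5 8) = (1 14 2 4 15 3 9 5 8 16 12 13) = [0, 14, 4, 9, 15, 8, 6, 7, 16, 5, 10, 11, 13, 1, 2, 3, 12]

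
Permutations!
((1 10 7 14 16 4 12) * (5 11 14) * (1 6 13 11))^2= ((1 10 7 5)(4 12 6 13 11 14 16))^2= (1 7)(4 6 11 16 12 13 14)(5 10)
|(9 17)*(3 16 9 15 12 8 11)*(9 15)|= 6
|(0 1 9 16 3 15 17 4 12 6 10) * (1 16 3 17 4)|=11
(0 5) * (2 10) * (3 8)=(0 5)(2 10)(3 8)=[5, 1, 10, 8, 4, 0, 6, 7, 3, 9, 2]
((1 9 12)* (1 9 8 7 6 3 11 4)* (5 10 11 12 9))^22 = ((1 8 7 6 3 12 5 10 11 4))^22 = (1 7 3 5 11)(4 8 6 12 10)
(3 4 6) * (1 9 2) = (1 9 2)(3 4 6) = [0, 9, 1, 4, 6, 5, 3, 7, 8, 2]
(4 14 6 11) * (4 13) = [0, 1, 2, 3, 14, 5, 11, 7, 8, 9, 10, 13, 12, 4, 6] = (4 14 6 11 13)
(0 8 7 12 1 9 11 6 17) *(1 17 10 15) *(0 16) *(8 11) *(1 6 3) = (0 11 3 1 9 8 7 12 17 16)(6 10 15) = [11, 9, 2, 1, 4, 5, 10, 12, 7, 8, 15, 3, 17, 13, 14, 6, 0, 16]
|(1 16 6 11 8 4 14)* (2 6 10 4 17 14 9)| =|(1 16 10 4 9 2 6 11 8 17 14)| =11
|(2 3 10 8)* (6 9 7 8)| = 7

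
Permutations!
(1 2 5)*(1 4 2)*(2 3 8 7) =(2 5 4 3 8 7) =[0, 1, 5, 8, 3, 4, 6, 2, 7]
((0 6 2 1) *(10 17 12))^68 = ((0 6 2 1)(10 17 12))^68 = (10 12 17)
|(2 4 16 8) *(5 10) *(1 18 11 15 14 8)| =18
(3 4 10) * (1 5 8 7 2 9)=[0, 5, 9, 4, 10, 8, 6, 2, 7, 1, 3]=(1 5 8 7 2 9)(3 4 10)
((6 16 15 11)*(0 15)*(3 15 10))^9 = (0 3 11 16 10 15 6)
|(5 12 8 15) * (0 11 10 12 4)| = |(0 11 10 12 8 15 5 4)| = 8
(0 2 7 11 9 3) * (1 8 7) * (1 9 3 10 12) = [2, 8, 9, 0, 4, 5, 6, 11, 7, 10, 12, 3, 1] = (0 2 9 10 12 1 8 7 11 3)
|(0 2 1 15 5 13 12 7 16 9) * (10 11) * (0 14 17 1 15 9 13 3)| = 20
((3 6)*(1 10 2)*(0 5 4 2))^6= ((0 5 4 2 1 10)(3 6))^6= (10)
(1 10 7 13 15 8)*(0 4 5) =(0 4 5)(1 10 7 13 15 8) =[4, 10, 2, 3, 5, 0, 6, 13, 1, 9, 7, 11, 12, 15, 14, 8]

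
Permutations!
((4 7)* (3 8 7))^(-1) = (3 4 7 8)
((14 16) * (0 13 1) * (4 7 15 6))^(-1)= (0 1 13)(4 6 15 7)(14 16)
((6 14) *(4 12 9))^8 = ((4 12 9)(6 14))^8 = (14)(4 9 12)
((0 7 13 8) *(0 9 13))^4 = ((0 7)(8 9 13))^4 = (8 9 13)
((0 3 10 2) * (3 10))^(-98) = (0 10 2)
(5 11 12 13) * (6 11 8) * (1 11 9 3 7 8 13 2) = (1 11 12 2)(3 7 8 6 9)(5 13) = [0, 11, 1, 7, 4, 13, 9, 8, 6, 3, 10, 12, 2, 5]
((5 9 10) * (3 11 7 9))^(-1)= ((3 11 7 9 10 5))^(-1)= (3 5 10 9 7 11)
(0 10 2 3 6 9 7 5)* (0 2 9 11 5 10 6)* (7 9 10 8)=[6, 1, 3, 0, 4, 2, 11, 8, 7, 9, 10, 5]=(0 6 11 5 2 3)(7 8)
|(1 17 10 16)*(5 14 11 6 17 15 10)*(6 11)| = 4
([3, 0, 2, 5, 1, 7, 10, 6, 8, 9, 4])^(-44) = (0 6)(1 7)(3 10)(4 5)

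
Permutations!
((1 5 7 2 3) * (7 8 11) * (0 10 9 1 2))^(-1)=((0 10 9 1 5 8 11 7)(2 3))^(-1)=(0 7 11 8 5 1 9 10)(2 3)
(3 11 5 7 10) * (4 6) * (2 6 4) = (2 6)(3 11 5 7 10) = [0, 1, 6, 11, 4, 7, 2, 10, 8, 9, 3, 5]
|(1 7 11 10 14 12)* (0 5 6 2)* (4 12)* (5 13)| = |(0 13 5 6 2)(1 7 11 10 14 4 12)| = 35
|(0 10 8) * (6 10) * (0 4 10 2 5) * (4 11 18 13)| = 12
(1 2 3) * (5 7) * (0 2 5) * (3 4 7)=[2, 5, 4, 1, 7, 3, 6, 0]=(0 2 4 7)(1 5 3)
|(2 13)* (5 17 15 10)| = 4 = |(2 13)(5 17 15 10)|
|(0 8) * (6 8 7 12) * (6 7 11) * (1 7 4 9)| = |(0 11 6 8)(1 7 12 4 9)| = 20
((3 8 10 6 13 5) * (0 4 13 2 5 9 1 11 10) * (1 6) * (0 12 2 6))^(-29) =(0 9 13 4)(1 11 10)(2 5 3 8 12)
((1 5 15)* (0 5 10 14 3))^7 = ((0 5 15 1 10 14 3))^7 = (15)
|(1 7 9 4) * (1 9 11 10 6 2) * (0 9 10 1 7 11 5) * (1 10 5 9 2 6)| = 6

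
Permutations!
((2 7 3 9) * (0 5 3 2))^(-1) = ((0 5 3 9)(2 7))^(-1) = (0 9 3 5)(2 7)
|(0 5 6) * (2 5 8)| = 5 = |(0 8 2 5 6)|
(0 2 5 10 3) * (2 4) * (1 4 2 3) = [2, 4, 5, 0, 3, 10, 6, 7, 8, 9, 1] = (0 2 5 10 1 4 3)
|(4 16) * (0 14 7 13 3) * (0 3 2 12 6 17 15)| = |(0 14 7 13 2 12 6 17 15)(4 16)| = 18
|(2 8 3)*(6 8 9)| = |(2 9 6 8 3)| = 5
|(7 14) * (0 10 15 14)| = |(0 10 15 14 7)| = 5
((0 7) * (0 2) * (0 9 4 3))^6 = (9)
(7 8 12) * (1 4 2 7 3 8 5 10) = (1 4 2 7 5 10)(3 8 12) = [0, 4, 7, 8, 2, 10, 6, 5, 12, 9, 1, 11, 3]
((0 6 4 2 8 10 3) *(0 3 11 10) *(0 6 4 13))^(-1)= ((0 4 2 8 6 13)(10 11))^(-1)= (0 13 6 8 2 4)(10 11)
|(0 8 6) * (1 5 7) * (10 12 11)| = |(0 8 6)(1 5 7)(10 12 11)| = 3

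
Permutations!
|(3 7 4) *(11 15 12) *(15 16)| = |(3 7 4)(11 16 15 12)| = 12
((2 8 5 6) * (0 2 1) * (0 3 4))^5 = (0 1 8 4 6 2 3 5)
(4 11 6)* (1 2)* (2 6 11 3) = (11)(1 6 4 3 2) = [0, 6, 1, 2, 3, 5, 4, 7, 8, 9, 10, 11]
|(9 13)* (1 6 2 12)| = |(1 6 2 12)(9 13)| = 4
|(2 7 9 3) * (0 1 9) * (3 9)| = |(9)(0 1 3 2 7)| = 5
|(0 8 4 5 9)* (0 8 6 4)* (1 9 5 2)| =7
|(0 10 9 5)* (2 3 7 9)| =7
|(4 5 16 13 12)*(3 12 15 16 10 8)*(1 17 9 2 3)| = 30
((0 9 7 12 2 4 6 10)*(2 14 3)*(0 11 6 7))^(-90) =((0 9)(2 4 7 12 14 3)(6 10 11))^(-90) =(14)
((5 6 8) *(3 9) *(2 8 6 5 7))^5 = (2 7 8)(3 9)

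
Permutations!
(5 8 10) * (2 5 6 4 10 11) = (2 5 8 11)(4 10 6) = [0, 1, 5, 3, 10, 8, 4, 7, 11, 9, 6, 2]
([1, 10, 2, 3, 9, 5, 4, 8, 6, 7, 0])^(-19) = [10, 0, 2, 3, 9, 5, 4, 8, 6, 7, 1]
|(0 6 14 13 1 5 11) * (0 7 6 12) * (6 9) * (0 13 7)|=|(0 12 13 1 5 11)(6 14 7 9)|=12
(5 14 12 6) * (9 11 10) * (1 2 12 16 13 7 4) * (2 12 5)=(1 12 6 2 5 14 16 13 7 4)(9 11 10)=[0, 12, 5, 3, 1, 14, 2, 4, 8, 11, 9, 10, 6, 7, 16, 15, 13]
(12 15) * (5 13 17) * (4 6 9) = (4 6 9)(5 13 17)(12 15) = [0, 1, 2, 3, 6, 13, 9, 7, 8, 4, 10, 11, 15, 17, 14, 12, 16, 5]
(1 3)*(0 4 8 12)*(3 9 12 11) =(0 4 8 11 3 1 9 12) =[4, 9, 2, 1, 8, 5, 6, 7, 11, 12, 10, 3, 0]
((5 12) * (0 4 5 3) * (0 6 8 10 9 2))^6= ((0 4 5 12 3 6 8 10 9 2))^6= (0 8 5 9 3)(2 6 4 10 12)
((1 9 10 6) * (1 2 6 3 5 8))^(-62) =(1 5 10)(3 9 8)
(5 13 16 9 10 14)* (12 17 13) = (5 12 17 13 16 9 10 14) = [0, 1, 2, 3, 4, 12, 6, 7, 8, 10, 14, 11, 17, 16, 5, 15, 9, 13]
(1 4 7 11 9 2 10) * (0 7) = (0 7 11 9 2 10 1 4) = [7, 4, 10, 3, 0, 5, 6, 11, 8, 2, 1, 9]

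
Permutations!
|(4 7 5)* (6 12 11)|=|(4 7 5)(6 12 11)|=3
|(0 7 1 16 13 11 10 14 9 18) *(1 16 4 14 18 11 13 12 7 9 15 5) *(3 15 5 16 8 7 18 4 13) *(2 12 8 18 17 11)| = |(0 9 2 12 17 11 10 4 14 5 1 13 3 15 16 8 7 18)| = 18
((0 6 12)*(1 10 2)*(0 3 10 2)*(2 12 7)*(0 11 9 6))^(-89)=((1 12 3 10 11 9 6 7 2))^(-89)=(1 12 3 10 11 9 6 7 2)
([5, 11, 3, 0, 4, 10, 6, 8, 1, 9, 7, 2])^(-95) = [8, 0, 10, 7, 4, 1, 6, 2, 3, 9, 11, 5]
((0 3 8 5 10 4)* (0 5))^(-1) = (0 8 3)(4 10 5)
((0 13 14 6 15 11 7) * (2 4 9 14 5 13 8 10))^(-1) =(0 7 11 15 6 14 9 4 2 10 8)(5 13)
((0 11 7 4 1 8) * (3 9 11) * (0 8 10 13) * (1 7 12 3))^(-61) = ((0 1 10 13)(3 9 11 12)(4 7))^(-61) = (0 13 10 1)(3 12 11 9)(4 7)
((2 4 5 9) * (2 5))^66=(9)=((2 4)(5 9))^66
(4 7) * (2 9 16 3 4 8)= (2 9 16 3 4 7 8)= [0, 1, 9, 4, 7, 5, 6, 8, 2, 16, 10, 11, 12, 13, 14, 15, 3]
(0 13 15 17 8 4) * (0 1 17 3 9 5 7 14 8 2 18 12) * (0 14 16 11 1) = (0 13 15 3 9 5 7 16 11 1 17 2 18 12 14 8 4) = [13, 17, 18, 9, 0, 7, 6, 16, 4, 5, 10, 1, 14, 15, 8, 3, 11, 2, 12]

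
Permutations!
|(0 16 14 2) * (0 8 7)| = |(0 16 14 2 8 7)| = 6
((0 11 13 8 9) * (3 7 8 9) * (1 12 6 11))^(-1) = (0 9 13 11 6 12 1)(3 8 7)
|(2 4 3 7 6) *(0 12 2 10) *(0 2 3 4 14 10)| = 15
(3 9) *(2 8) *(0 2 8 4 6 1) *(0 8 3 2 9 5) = [9, 8, 4, 5, 6, 0, 1, 7, 3, 2] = (0 9 2 4 6 1 8 3 5)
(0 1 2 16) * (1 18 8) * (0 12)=(0 18 8 1 2 16 12)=[18, 2, 16, 3, 4, 5, 6, 7, 1, 9, 10, 11, 0, 13, 14, 15, 12, 17, 8]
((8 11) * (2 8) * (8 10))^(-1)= (2 11 8 10)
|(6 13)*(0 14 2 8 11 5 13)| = |(0 14 2 8 11 5 13 6)| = 8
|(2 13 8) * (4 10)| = |(2 13 8)(4 10)| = 6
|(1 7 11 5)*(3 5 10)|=|(1 7 11 10 3 5)|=6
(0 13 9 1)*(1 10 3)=(0 13 9 10 3 1)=[13, 0, 2, 1, 4, 5, 6, 7, 8, 10, 3, 11, 12, 9]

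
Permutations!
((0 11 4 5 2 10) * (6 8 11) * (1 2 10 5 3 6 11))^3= ((0 11 4 3 6 8 1 2 5 10))^3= (0 3 1 10 4 8 5 11 6 2)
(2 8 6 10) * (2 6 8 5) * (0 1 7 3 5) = (0 1 7 3 5 2)(6 10) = [1, 7, 0, 5, 4, 2, 10, 3, 8, 9, 6]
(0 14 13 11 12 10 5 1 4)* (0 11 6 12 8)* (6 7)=[14, 4, 2, 3, 11, 1, 12, 6, 0, 9, 5, 8, 10, 7, 13]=(0 14 13 7 6 12 10 5 1 4 11 8)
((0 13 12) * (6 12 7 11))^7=((0 13 7 11 6 12))^7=(0 13 7 11 6 12)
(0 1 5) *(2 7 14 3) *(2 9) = (0 1 5)(2 7 14 3 9) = [1, 5, 7, 9, 4, 0, 6, 14, 8, 2, 10, 11, 12, 13, 3]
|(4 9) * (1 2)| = 2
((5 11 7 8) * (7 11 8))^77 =(11)(5 8)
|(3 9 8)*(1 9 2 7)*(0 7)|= |(0 7 1 9 8 3 2)|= 7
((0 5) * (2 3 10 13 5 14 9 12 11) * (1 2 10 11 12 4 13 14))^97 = (0 13 9 10 3 1 5 4 14 11 2)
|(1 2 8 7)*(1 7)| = 3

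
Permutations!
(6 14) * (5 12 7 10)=[0, 1, 2, 3, 4, 12, 14, 10, 8, 9, 5, 11, 7, 13, 6]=(5 12 7 10)(6 14)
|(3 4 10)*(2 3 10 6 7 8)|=|(10)(2 3 4 6 7 8)|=6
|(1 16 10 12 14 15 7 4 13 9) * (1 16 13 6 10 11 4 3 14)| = 36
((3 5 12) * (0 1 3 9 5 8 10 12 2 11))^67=(0 5 10 1 2 12 3 11 9 8)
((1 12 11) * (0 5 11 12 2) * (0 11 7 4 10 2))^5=(12)(0 2 7 1 10 5 11 4)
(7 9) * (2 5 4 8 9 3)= (2 5 4 8 9 7 3)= [0, 1, 5, 2, 8, 4, 6, 3, 9, 7]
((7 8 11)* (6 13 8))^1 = ((6 13 8 11 7))^1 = (6 13 8 11 7)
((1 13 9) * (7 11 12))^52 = ((1 13 9)(7 11 12))^52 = (1 13 9)(7 11 12)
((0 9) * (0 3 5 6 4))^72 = ((0 9 3 5 6 4))^72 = (9)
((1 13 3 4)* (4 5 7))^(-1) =(1 4 7 5 3 13)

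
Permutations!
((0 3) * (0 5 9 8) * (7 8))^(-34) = ((0 3 5 9 7 8))^(-34) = (0 5 7)(3 9 8)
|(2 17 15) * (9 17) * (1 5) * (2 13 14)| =6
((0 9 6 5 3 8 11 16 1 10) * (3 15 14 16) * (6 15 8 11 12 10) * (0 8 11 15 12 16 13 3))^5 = ((0 9 12 10 8 16 1 6 5 11)(3 15 14 13))^5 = (0 16)(1 9)(3 15 14 13)(5 10)(6 12)(8 11)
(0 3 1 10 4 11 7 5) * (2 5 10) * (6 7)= (0 3 1 2 5)(4 11 6 7 10)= [3, 2, 5, 1, 11, 0, 7, 10, 8, 9, 4, 6]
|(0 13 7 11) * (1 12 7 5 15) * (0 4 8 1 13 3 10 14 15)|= 42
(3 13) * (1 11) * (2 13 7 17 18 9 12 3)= (1 11)(2 13)(3 7 17 18 9 12)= [0, 11, 13, 7, 4, 5, 6, 17, 8, 12, 10, 1, 3, 2, 14, 15, 16, 18, 9]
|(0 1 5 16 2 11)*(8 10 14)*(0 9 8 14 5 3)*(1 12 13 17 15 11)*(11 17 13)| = 22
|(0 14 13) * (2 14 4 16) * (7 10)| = |(0 4 16 2 14 13)(7 10)| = 6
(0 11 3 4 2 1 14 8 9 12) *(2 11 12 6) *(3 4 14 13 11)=[12, 13, 1, 14, 3, 5, 2, 7, 9, 6, 10, 4, 0, 11, 8]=(0 12)(1 13 11 4 3 14 8 9 6 2)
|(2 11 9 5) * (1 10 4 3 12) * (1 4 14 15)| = 12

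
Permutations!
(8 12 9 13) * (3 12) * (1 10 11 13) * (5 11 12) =(1 10 12 9)(3 5 11 13 8) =[0, 10, 2, 5, 4, 11, 6, 7, 3, 1, 12, 13, 9, 8]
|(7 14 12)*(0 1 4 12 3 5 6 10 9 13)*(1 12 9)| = 12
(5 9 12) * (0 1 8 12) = (0 1 8 12 5 9) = [1, 8, 2, 3, 4, 9, 6, 7, 12, 0, 10, 11, 5]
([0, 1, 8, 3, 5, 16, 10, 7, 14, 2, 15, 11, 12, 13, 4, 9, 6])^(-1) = [0, 1, 9, 3, 14, 4, 16, 7, 2, 15, 6, 11, 12, 13, 8, 10, 5]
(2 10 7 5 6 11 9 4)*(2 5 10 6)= [0, 1, 6, 3, 5, 2, 11, 10, 8, 4, 7, 9]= (2 6 11 9 4 5)(7 10)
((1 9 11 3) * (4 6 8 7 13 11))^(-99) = (13)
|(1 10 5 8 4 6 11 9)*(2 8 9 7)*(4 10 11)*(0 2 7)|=8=|(0 2 8 10 5 9 1 11)(4 6)|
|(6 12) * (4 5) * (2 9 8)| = |(2 9 8)(4 5)(6 12)| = 6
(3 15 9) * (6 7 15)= (3 6 7 15 9)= [0, 1, 2, 6, 4, 5, 7, 15, 8, 3, 10, 11, 12, 13, 14, 9]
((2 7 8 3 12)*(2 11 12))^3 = ((2 7 8 3)(11 12))^3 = (2 3 8 7)(11 12)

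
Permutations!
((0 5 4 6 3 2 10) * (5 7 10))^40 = ((0 7 10)(2 5 4 6 3))^40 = (0 7 10)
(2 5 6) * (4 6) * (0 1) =(0 1)(2 5 4 6) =[1, 0, 5, 3, 6, 4, 2]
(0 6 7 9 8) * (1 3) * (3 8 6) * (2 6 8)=(0 3 1 2 6 7 9 8)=[3, 2, 6, 1, 4, 5, 7, 9, 0, 8]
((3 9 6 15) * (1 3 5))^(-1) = (1 5 15 6 9 3)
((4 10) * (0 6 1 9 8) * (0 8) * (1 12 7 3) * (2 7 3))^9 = ((0 6 12 3 1 9)(2 7)(4 10))^9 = (0 3)(1 6)(2 7)(4 10)(9 12)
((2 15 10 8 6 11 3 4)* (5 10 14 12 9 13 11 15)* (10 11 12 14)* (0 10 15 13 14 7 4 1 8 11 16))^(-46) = ((0 10 11 3 1 8 6 13 12 9 14 7 4 2 5 16))^(-46) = (0 11 1 6 12 14 4 5)(2 16 10 3 8 13 9 7)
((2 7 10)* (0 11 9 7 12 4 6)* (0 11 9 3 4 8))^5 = ((0 9 7 10 2 12 8)(3 4 6 11))^5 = (0 12 10 9 8 2 7)(3 4 6 11)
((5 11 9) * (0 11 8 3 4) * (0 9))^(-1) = (0 11)(3 8 5 9 4)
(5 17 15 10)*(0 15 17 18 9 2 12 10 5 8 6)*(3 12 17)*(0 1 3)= (0 15 5 18 9 2 17)(1 3 12 10 8 6)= [15, 3, 17, 12, 4, 18, 1, 7, 6, 2, 8, 11, 10, 13, 14, 5, 16, 0, 9]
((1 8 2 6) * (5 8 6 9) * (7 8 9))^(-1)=((1 6)(2 7 8)(5 9))^(-1)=(1 6)(2 8 7)(5 9)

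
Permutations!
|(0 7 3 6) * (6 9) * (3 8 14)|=|(0 7 8 14 3 9 6)|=7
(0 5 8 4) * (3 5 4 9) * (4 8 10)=(0 8 9 3 5 10 4)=[8, 1, 2, 5, 0, 10, 6, 7, 9, 3, 4]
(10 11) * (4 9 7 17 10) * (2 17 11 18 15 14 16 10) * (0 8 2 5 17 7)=(0 8 2 7 11 4 9)(5 17)(10 18 15 14 16)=[8, 1, 7, 3, 9, 17, 6, 11, 2, 0, 18, 4, 12, 13, 16, 14, 10, 5, 15]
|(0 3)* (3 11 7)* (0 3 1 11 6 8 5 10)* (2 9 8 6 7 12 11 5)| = |(0 7 1 5 10)(2 9 8)(11 12)| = 30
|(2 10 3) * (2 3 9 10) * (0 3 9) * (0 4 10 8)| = |(0 3 9 8)(4 10)| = 4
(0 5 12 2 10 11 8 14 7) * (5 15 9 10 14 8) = (0 15 9 10 11 5 12 2 14 7) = [15, 1, 14, 3, 4, 12, 6, 0, 8, 10, 11, 5, 2, 13, 7, 9]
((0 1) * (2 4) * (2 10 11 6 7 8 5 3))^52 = ((0 1)(2 4 10 11 6 7 8 5 3))^52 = (2 5 7 11 4 3 8 6 10)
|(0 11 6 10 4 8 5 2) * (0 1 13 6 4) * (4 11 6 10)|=9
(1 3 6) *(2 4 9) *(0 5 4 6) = (0 5 4 9 2 6 1 3) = [5, 3, 6, 0, 9, 4, 1, 7, 8, 2]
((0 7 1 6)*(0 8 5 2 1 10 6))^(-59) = ((0 7 10 6 8 5 2 1))^(-59) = (0 5 10 1 8 7 2 6)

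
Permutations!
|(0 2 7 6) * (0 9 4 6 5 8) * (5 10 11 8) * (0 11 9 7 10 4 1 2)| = 12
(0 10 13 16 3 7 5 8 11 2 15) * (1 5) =(0 10 13 16 3 7 1 5 8 11 2 15) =[10, 5, 15, 7, 4, 8, 6, 1, 11, 9, 13, 2, 12, 16, 14, 0, 3]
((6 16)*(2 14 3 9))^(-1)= (2 9 3 14)(6 16)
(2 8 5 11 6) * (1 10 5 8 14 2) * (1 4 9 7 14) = (1 10 5 11 6 4 9 7 14 2) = [0, 10, 1, 3, 9, 11, 4, 14, 8, 7, 5, 6, 12, 13, 2]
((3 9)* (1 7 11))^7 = (1 7 11)(3 9)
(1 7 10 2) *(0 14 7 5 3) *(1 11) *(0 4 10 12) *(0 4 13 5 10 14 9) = (0 9)(1 10 2 11)(3 13 5)(4 14 7 12) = [9, 10, 11, 13, 14, 3, 6, 12, 8, 0, 2, 1, 4, 5, 7]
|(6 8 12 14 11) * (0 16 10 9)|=|(0 16 10 9)(6 8 12 14 11)|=20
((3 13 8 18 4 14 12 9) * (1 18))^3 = ((1 18 4 14 12 9 3 13 8))^3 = (1 14 3)(4 9 8)(12 13 18)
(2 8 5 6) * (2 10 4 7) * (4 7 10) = [0, 1, 8, 3, 10, 6, 4, 2, 5, 9, 7] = (2 8 5 6 4 10 7)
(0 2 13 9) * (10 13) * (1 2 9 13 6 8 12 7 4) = (13)(0 9)(1 2 10 6 8 12 7 4) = [9, 2, 10, 3, 1, 5, 8, 4, 12, 0, 6, 11, 7, 13]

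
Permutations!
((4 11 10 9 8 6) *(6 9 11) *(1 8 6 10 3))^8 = ((1 8 9 6 4 10 11 3))^8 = (11)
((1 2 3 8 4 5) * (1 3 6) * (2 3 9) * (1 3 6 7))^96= ((1 6 3 8 4 5 9 2 7))^96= (1 9 8)(2 4 6)(3 7 5)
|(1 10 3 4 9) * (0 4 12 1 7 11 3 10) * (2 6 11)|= 10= |(0 4 9 7 2 6 11 3 12 1)|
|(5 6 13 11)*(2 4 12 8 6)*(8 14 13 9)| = |(2 4 12 14 13 11 5)(6 9 8)| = 21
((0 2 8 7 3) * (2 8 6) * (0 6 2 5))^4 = (0 6 7)(3 8 5)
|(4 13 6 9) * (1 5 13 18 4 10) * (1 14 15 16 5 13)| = |(1 13 6 9 10 14 15 16 5)(4 18)| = 18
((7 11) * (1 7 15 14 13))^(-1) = ((1 7 11 15 14 13))^(-1) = (1 13 14 15 11 7)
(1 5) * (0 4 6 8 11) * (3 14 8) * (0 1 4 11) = (0 11 1 5 4 6 3 14 8) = [11, 5, 2, 14, 6, 4, 3, 7, 0, 9, 10, 1, 12, 13, 8]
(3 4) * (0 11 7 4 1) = (0 11 7 4 3 1) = [11, 0, 2, 1, 3, 5, 6, 4, 8, 9, 10, 7]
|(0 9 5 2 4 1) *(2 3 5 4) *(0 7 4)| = |(0 9)(1 7 4)(3 5)| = 6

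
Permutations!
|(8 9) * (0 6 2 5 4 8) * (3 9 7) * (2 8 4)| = 6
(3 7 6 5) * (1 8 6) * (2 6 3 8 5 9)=[0, 5, 6, 7, 4, 8, 9, 1, 3, 2]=(1 5 8 3 7)(2 6 9)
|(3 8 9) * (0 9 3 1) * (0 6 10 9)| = |(1 6 10 9)(3 8)| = 4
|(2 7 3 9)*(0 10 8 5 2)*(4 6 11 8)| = |(0 10 4 6 11 8 5 2 7 3 9)| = 11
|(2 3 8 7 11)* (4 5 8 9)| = 8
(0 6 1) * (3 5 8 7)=(0 6 1)(3 5 8 7)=[6, 0, 2, 5, 4, 8, 1, 3, 7]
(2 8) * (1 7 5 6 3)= (1 7 5 6 3)(2 8)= [0, 7, 8, 1, 4, 6, 3, 5, 2]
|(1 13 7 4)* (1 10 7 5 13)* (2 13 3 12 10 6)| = |(2 13 5 3 12 10 7 4 6)| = 9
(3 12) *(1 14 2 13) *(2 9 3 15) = (1 14 9 3 12 15 2 13) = [0, 14, 13, 12, 4, 5, 6, 7, 8, 3, 10, 11, 15, 1, 9, 2]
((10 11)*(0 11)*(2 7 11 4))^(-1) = ((0 4 2 7 11 10))^(-1) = (0 10 11 7 2 4)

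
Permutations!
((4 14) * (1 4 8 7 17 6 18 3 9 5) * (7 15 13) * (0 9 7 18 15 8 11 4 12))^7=((0 9 5 1 12)(3 7 17 6 15 13 18)(4 14 11))^7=(18)(0 5 12 9 1)(4 14 11)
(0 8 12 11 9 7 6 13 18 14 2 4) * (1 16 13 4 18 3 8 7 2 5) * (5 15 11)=(0 7 6 4)(1 16 13 3 8 12 5)(2 18 14 15 11 9)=[7, 16, 18, 8, 0, 1, 4, 6, 12, 2, 10, 9, 5, 3, 15, 11, 13, 17, 14]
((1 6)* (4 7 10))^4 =(4 7 10)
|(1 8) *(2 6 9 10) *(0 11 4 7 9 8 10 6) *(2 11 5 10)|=11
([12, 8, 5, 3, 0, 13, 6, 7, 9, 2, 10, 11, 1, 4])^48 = [8, 2, 4, 3, 1, 0, 6, 7, 5, 13, 10, 11, 9, 12]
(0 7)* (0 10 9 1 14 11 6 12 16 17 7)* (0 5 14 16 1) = (0 5 14 11 6 12 1 16 17 7 10 9) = [5, 16, 2, 3, 4, 14, 12, 10, 8, 0, 9, 6, 1, 13, 11, 15, 17, 7]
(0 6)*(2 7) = (0 6)(2 7) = [6, 1, 7, 3, 4, 5, 0, 2]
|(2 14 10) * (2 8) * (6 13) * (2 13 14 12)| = |(2 12)(6 14 10 8 13)| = 10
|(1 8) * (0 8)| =3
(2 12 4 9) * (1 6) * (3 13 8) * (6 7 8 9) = (1 7 8 3 13 9 2 12 4 6) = [0, 7, 12, 13, 6, 5, 1, 8, 3, 2, 10, 11, 4, 9]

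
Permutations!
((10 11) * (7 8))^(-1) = ((7 8)(10 11))^(-1) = (7 8)(10 11)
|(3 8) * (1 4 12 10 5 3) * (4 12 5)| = 7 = |(1 12 10 4 5 3 8)|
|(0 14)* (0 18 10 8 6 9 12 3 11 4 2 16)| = |(0 14 18 10 8 6 9 12 3 11 4 2 16)| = 13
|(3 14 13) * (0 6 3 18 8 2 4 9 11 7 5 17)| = 14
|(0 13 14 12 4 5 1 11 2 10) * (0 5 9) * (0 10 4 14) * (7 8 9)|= 18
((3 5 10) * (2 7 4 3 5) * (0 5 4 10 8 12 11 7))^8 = (0 3 10 11 8)(2 4 7 12 5)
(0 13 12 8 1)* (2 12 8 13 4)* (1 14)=[4, 0, 12, 3, 2, 5, 6, 7, 14, 9, 10, 11, 13, 8, 1]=(0 4 2 12 13 8 14 1)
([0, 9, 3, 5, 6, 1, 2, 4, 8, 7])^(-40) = [0, 1, 2, 3, 4, 5, 6, 7, 8, 9]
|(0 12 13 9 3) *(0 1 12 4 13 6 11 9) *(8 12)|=21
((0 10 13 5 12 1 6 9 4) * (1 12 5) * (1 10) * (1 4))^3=(0 4)(10 13)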